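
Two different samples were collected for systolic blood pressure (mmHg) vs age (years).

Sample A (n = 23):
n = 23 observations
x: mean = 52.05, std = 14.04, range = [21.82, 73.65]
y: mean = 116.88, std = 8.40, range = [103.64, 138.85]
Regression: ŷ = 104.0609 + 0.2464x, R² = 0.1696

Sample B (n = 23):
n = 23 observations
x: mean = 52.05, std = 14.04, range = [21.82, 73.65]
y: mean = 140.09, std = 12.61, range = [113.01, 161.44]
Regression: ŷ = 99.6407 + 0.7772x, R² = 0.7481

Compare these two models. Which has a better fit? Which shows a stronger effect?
Model B has the better fit (R² = 0.7481 vs 0.1696). Model B shows the stronger effect (|β₁| = 0.7772 vs 0.2464).

Model Comparison:

Which explains more variance? (R²)
- Model A: R² = 0.1696 → 16.96% of variance in blood pressure explained
- Model B: R² = 0.7481 → 74.81% of variance in blood pressure explained
- 0.7481 > 0.1696 → Model B has the better fit

Effect size (slope magnitude):
- Model A: β₁ = 0.2464 → predicted blood pressure rises 0.2464 mmHg per additional year of age
- Model B: β₁ = 0.7772 → predicted blood pressure rises 0.7772 mmHg per additional year of age
- |0.2464| < |0.7772| → Model B shows the stronger marginal effect

Notes:
- The two samples could reflect different populations, time periods, or measurement quality.
- A better fit (higher R²) doesn't necessarily mean a more important relationship.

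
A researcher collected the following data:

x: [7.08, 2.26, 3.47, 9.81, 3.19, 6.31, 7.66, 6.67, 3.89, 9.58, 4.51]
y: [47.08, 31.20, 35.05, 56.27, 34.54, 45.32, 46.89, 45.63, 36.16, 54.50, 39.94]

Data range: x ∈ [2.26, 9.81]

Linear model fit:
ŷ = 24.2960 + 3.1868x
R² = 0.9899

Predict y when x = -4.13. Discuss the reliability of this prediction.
ŷ = 11.1345 (extrapolation — x = -4.13 lies outside [2.26, 9.81], so reliability is low).

Prediction calculation:
ŷ = 24.2960 + 3.1868 × (-4.13)
ŷ = 11.1345

Reliability:
- Data range: x ∈ [2.26, 9.81]
- Prediction point: x = -4.13 is 6.39 units below the observed range → this is EXTRAPOLATION, not interpolation

Why that matters here:
- There are no observations near this x to validate the fitted line there
- The linear relationship may not hold outside the observed range

A defensible statement: 'if the linear trend continued to x = -4.13, y would be about 11.1345' — the premise is untested.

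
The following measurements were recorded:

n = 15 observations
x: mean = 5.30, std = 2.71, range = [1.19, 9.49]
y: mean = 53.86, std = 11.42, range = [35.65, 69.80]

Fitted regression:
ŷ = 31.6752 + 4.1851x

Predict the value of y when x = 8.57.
ŷ = 67.5415

Plug x = 8.57 into the fitted line:

ŷ = 31.6752 + 4.1851 × 8.57
ŷ = 31.6752 + 35.8663
ŷ = 67.5415

This is the fitted mean response at that x — an individual observation would come with a wider prediction interval.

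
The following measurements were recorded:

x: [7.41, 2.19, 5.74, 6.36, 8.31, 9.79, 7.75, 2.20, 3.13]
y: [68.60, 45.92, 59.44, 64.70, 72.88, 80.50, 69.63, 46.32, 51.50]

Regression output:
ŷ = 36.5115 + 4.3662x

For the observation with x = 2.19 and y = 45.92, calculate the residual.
Residual = -0.1535

The residual is the difference between the actual value and the predicted value:

Residual = y - ŷ

Step 1: Calculate predicted value
ŷ = 36.5115 + 4.3662 × 2.19
ŷ = 46.0735

Step 2: Calculate residual
Residual = 45.92 - 46.0735
Residual = -0.1535

Interpretation: the model overestimates the actual value by 0.1535 at this point (negative residual → observation lies below the fitted line).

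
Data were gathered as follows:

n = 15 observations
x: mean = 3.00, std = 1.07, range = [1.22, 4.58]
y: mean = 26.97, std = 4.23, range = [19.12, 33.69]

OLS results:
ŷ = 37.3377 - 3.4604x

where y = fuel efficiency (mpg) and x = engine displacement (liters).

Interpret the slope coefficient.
On average, fuel efficiency is about 3.4604 mpg lower for every extra liter of engine displacement.

The slope coefficient β₁ = -3.4604 represents the marginal effect of engine displacement on fuel efficiency.

Interpretation:
- Engine displacement up by 1 liter → predicted fuel efficiency decreases by 3.4604 mpg
- The effect is assumed constant over the observed range of x (linearity)
- The slope describes association in these data, not necessarily a causal effect

The intercept β₀ = 37.3377 is the predicted fuel efficiency when engine displacement = 0; since the smallest observed x is 1.22, this is an extrapolation and mainly anchors the line.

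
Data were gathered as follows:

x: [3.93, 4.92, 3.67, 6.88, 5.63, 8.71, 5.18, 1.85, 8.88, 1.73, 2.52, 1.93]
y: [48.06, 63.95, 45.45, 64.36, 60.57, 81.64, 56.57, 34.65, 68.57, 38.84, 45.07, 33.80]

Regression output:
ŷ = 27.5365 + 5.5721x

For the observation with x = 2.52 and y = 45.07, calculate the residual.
Residual = 3.4918

The residual is the difference between the actual value and the predicted value:

Residual = y - ŷ

Step 1: Calculate predicted value
ŷ = 27.5365 + 5.5721 × 2.52
ŷ = 41.5782

Step 2: Calculate residual
Residual = 45.07 - 41.5782
Residual = 3.4918

The residual is positive, so the observed y = 45.07 sits above the regression line (the line underestimates it by 3.4918).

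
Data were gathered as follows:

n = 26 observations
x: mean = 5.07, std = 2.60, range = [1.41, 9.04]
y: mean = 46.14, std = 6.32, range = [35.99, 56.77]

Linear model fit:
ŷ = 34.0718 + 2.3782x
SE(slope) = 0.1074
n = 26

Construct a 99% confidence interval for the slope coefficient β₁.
The 99% CI for β₁ is (2.0778, 2.6786)

Confidence interval for the slope:

The 99% CI for β₁ is: β̂₁ ± t*(α/2, n-2) × SE(β̂₁)

Step 1: Find critical t-value
- Confidence level = 0.99
- Degrees of freedom = n - 2 = 26 - 2 = 24
- t*(α/2, 24) = 2.7969

Step 2: Calculate margin of error
Margin = 2.7969 × 0.1074 = 0.3004

Step 3: Construct interval
CI = 2.3782 ± 0.3004
CI = (2.0778, 2.6786)

Interpretation: each one-unit increase in x is associated with a change in mean y of between 2.0778 and 2.6786, with 99% confidence.
Since 0 is outside the interval, a two-sided test at α = 0.01 would reject H₀: β₁ = 0.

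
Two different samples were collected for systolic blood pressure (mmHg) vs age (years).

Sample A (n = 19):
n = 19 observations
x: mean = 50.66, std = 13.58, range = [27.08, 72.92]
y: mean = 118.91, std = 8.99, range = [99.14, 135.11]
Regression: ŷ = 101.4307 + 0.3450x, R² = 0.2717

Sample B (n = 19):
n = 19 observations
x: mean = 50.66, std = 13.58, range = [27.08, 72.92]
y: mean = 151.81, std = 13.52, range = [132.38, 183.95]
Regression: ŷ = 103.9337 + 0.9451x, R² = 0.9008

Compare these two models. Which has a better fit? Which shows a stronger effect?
Model B has the better fit (R² = 0.9008 vs 0.2717). Model B shows the stronger effect (|β₁| = 0.9451 vs 0.3450).

Model Comparison:

Goodness of fit (R²):
- Model A: R² = 0.2717 → 27.17% of variance in blood pressure explained
- Model B: R² = 0.9008 → 90.08% of variance in blood pressure explained
- 0.9008 > 0.2717 → Model B has the better fit

Which has the larger per-year effect? (|β₁|)
- Model A: β₁ = 0.3450 → predicted blood pressure rises 0.3450 mmHg per additional year of age
- Model B: β₁ = 0.9451 → predicted blood pressure rises 0.9451 mmHg per additional year of age
- |0.3450| < |0.9451| → Model B shows the stronger marginal effect

Note: A steeper slope doesn't make a better model if the scatter around the line is large.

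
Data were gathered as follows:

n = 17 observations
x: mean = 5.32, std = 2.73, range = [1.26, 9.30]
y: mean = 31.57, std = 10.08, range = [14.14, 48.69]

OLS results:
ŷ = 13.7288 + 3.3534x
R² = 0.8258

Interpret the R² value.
About 82.58% of the variability in y is accounted for by the regression on x (R² = 0.8258) — a strong linear fit.

R² = 1 − SS_res/SS_tot compares the residual scatter to the total scatter of y about its mean.

Here R² = 0.8258:
- Explained: 82.58% of the variation in y
- Unexplained (residual): 100% − 82.58% = 17.42%
- Rule of thumb (below 0.3 weak; 0.3 to below 0.7 moderate; 0.7 and above strong) → strong

Note: R² says nothing about causation, and a high R² does not by itself mean the linear form is appropriate — check the residuals.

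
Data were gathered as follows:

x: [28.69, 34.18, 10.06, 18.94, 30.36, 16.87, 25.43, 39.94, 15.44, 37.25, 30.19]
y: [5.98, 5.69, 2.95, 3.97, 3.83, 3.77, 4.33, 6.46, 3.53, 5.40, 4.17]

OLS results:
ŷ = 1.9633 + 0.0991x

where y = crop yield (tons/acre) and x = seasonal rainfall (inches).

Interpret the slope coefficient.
For each additional inch of rainfall, predicted crop yield increases by approximately 0.0991 tons/acre.

β₁ = 0.0991 is the change in predicted crop yield (tons/acre) per additional inch of rainfall.

Interpretation:
- Rainfall up by 1 inch → predicted crop yield increases by 0.0991 tons/acre
- This is a linear approximation: the same per-unit change is assumed across the whole observed x range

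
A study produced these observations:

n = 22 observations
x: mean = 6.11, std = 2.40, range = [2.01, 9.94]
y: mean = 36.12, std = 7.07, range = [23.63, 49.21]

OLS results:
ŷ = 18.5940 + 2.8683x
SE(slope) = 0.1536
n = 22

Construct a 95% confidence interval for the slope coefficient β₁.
The 95% CI for β₁ is (2.5479, 3.1887)

Confidence interval for the slope:

The 95% CI for β₁ is: β̂₁ ± t*(α/2, n-2) × SE(β̂₁)

Step 1: Find critical t-value
- Confidence level = 0.95
- Degrees of freedom = n - 2 = 22 - 2 = 20
- t*(α/2, 20) = 2.0860

Step 2: Calculate margin of error
Margin = 2.0860 × 0.1536 = 0.3204

Step 3: Construct interval
CI = 2.8683 ± 0.3204
CI = (2.5479, 3.1887)

Interpretation: intervals built this way capture the true β₁ in 95% of repeated samples; here the plausible range for the per-unit effect of x on y is 2.5479 to 3.1887.
Both endpoints are positive, so the data support a genuinely positive slope at this confidence level.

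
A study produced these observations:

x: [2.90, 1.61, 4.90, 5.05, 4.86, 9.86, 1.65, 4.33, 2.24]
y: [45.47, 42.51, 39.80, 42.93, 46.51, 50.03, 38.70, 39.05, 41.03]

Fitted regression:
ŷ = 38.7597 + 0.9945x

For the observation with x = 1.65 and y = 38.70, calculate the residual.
Residual = -1.7006

The residual is the difference between the actual value and the predicted value:

Residual = y - ŷ

Step 1: Calculate predicted value
ŷ = 38.7597 + 0.9945 × 1.65
ŷ = 40.4006

Step 2: Calculate residual
Residual = 38.70 - 40.4006
Residual = -1.7006

Sign check: y < ŷ, so the point is below the line and the fit overestimates here.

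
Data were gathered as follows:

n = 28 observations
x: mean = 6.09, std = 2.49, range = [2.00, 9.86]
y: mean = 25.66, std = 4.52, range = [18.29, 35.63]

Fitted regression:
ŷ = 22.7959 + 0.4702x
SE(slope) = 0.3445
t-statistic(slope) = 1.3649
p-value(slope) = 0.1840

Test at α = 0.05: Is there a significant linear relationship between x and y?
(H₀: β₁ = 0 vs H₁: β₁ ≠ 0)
Fail to reject H₀: p-value = 0.1840 ≥ α = 0.05. The linear relationship is not significant at the 5% level.

Hypothesis test for the slope coefficient:

H₀: β₁ = 0 (no linear relationship)
H₁: β₁ ≠ 0 (linear relationship exists)

Test statistic: t = β̂₁ / SE(β̂₁) = 0.4702 / 0.3445 = 1.3649

p = 0.1840: how often a slope estimate this far from 0 (in SE units) would arise by chance if β₁ were truly 0.

Decision rule: reject H₀ if p-value < α.
p-value = 0.1840 ≥ α = 0.05 → fail to reject H₀.

Conclusion: the linear association between x and y is not significant at the 5% level.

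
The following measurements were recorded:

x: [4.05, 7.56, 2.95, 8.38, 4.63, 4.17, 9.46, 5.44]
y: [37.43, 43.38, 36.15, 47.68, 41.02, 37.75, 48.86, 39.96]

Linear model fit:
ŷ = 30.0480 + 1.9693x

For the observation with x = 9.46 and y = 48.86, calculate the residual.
Residual = 0.1824

The residual is the difference between the actual value and the predicted value:

Residual = y - ŷ

Step 1: Calculate predicted value
ŷ = 30.0480 + 1.9693 × 9.46
ŷ = 48.6776

Step 2: Calculate residual
Residual = 48.86 - 48.6776
Residual = 0.1824

Sign check: y > ŷ, so the point is above the line and the fit underestimates here.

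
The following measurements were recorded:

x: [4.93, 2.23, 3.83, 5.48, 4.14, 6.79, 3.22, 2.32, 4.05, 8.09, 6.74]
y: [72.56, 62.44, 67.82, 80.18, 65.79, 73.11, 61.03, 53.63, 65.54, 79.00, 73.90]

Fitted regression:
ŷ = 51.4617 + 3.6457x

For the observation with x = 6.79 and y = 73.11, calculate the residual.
Residual = -3.1060

The residual is the difference between the actual value and the predicted value:

Residual = y - ŷ

Step 1: Calculate predicted value
ŷ = 51.4617 + 3.6457 × 6.79
ŷ = 76.2160

Step 2: Calculate residual
Residual = 73.11 - 76.2160
Residual = -3.1060

The residual is negative, so the observed y = 73.11 sits below the regression line (the line overestimates it by 3.1060).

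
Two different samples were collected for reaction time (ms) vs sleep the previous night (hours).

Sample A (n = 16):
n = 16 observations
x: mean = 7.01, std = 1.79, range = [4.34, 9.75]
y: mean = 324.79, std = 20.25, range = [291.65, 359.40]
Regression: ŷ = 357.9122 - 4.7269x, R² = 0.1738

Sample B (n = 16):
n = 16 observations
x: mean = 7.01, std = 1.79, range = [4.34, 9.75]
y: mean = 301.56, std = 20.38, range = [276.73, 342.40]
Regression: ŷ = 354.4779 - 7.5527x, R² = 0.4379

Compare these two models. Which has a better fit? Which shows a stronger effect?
Model B has the better fit (R² = 0.4379 vs 0.1738). Model B shows the stronger effect (|β₁| = 7.5527 vs 4.7269).

Model Comparison:

Goodness of fit (R²):
- Model A: R² = 0.1738 → 17.38% of variance in reaction time explained
- Model B: R² = 0.4379 → 43.79% of variance in reaction time explained
- 0.4379 > 0.1738 → Model B has the better fit

Strength of effect — compare |β₁|:
- Model A: β₁ = -4.7269 → predicted reaction time falls 4.7269 ms per additional hour of sleep
- Model B: β₁ = -7.5527 → predicted reaction time falls 7.5527 ms per additional hour of sleep
- |-4.7269| < |-7.5527| → Model B shows the stronger marginal effect

Note: R² measures how tightly points cluster around the line; β₁ measures how steep the line is — they answer different questions.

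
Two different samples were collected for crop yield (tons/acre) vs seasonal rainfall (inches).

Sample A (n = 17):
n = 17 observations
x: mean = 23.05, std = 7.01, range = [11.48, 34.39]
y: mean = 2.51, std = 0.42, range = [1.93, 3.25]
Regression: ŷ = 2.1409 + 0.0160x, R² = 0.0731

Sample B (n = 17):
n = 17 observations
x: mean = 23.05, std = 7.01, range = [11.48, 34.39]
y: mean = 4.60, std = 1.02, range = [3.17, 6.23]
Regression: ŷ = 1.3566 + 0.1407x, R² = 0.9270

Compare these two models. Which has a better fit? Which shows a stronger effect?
Model B has the better fit (R² = 0.9270 vs 0.0731). Model B shows the stronger effect (|β₁| = 0.1407 vs 0.0160).

Model Comparison:

Fit — compare R²:
- Model A: R² = 0.0731 → 7.31% of variance in crop yield explained
- Model B: R² = 0.9270 → 92.70% of variance in crop yield explained
- 0.9270 > 0.0731 → Model B has the better fit

Effect size (slope magnitude):
- Model A: β₁ = 0.0160 → predicted crop yield rises 0.0160 tons/acre per additional inch of rainfall
- Model B: β₁ = 0.1407 → predicted crop yield rises 0.1407 tons/acre per additional inch of rainfall
- |0.0160| < |0.1407| → Model B shows the stronger marginal effect

Notes:
- A better fit (higher R²) doesn't necessarily mean a more important relationship.
- R² measures how tightly points cluster around the line; β₁ measures how steep the line is — they answer different questions.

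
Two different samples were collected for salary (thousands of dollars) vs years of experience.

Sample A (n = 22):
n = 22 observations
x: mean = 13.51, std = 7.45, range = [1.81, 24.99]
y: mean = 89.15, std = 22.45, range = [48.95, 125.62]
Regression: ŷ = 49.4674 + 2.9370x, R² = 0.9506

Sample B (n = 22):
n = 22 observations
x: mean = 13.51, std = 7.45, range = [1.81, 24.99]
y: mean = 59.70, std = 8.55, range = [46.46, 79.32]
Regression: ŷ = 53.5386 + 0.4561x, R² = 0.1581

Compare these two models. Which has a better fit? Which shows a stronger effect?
Model A has the better fit (R² = 0.9506 vs 0.1581). Model A shows the stronger effect (|β₁| = 2.9370 vs 0.4561).

Model Comparison:

Fit — compare R²:
- Model A: R² = 0.9506 → 95.06% of variance in salary explained
- Model B: R² = 0.1581 → 15.81% of variance in salary explained
- 0.9506 > 0.1581 → Model A has the better fit

Strength of effect — compare |β₁|:
- Model A: β₁ = 2.9370 → predicted salary rises 2.9370 thousand dollars per additional year of experience
- Model B: β₁ = 0.4561 → predicted salary rises 0.4561 thousand dollars per additional year of experience
- |2.9370| > |0.4561| → Model A shows the stronger marginal effect

Notes:
- A better fit (higher R²) doesn't necessarily mean a more important relationship.
- The two samples could reflect different populations, time periods, or measurement quality.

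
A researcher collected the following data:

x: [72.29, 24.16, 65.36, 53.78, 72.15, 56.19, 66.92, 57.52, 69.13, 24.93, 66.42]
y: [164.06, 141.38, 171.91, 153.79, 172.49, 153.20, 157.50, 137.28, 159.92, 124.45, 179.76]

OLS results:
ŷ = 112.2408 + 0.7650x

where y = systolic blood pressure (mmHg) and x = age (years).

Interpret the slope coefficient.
On average, blood pressure is about 0.7650 mmHg higher for every extra year of age.

The slope coefficient β₁ = 0.7650 represents the marginal effect of age on blood pressure.

Interpretation:
- Age up by 1 year → predicted blood pressure increases by 0.7650 mmHg
- The effect is assumed constant over the observed range of x (linearity)
- The slope describes association in these data, not necessarily a causal effect

(β₀ = 112.2408 is the fitted value at x = 0 and is not part of the slope interpretation.)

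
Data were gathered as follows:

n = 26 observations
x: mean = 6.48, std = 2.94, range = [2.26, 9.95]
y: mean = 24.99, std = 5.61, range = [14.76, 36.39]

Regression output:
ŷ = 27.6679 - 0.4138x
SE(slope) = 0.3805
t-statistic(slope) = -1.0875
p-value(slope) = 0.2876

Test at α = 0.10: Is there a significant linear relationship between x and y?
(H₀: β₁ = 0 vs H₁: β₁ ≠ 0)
p-value = 0.2876 ≥ α = 0.10, so we fail to reject H₀. The relationship is not significant.

Hypothesis test for the slope coefficient:

H₀: β₁ = 0 (no linear relationship)
H₁: β₁ ≠ 0 (linear relationship exists)

Test statistic: t = β̂₁ / SE(β̂₁) = -0.4138 / 0.3805 = -1.0875

The p-value (0.2876) is the probability, under H₀, of a t-statistic at least as extreme as |t| = 1.0875 (two-sided, df = n − 2 = 24).

Decision rule: reject H₀ if p-value < α.
p-value = 0.2876 ≥ α = 0.10 → fail to reject H₀.

At α = 0.10 the data do not provide convincing evidence of a nonzero slope.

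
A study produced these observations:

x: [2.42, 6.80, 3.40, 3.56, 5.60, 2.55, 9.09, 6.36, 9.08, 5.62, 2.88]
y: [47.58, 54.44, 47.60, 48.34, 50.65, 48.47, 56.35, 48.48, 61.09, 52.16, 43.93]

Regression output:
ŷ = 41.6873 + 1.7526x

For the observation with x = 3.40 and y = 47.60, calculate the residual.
Residual = -0.0461

The residual is the difference between the actual value and the predicted value:

Residual = y - ŷ

Step 1: Calculate predicted value
ŷ = 41.6873 + 1.7526 × 3.40
ŷ = 47.6461

Step 2: Calculate residual
Residual = 47.60 - 47.6461
Residual = -0.0461

Sign check: y < ŷ, so the point is below the line and the fit overestimates here.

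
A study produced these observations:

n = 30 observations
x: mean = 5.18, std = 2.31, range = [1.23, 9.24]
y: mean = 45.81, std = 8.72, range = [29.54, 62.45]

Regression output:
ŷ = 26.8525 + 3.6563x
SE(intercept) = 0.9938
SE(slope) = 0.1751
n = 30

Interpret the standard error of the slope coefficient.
SE(slope) = 0.1751 measures the uncertainty in the estimated slope. The coefficient is estimated precisely (SE/|β̂₁| = 4.8%).

SE(β̂₁) = s / √Sxx, where s is the residual standard deviation and Sxx = Σ(x − x̄)². It is the yardstick for how far β̂₁ = 3.6563 could plausibly be from the true slope.

Relative precision:
- SE / |β̂₁| = 0.1751 / 3.6563 = 4.8%
- Rule of thumb (under 20%: precise; 20% to under 50%: moderately precise; 50% or more: imprecise) → precise

Link to interval estimation: a confidence interval for β₁ is β̂₁ ± t* × 0.1751, so SE sets the half-width per unit of t*.

What drives SE(β̂₁): larger n (here n = 30) → smaller SE; more residual scatter → larger SE.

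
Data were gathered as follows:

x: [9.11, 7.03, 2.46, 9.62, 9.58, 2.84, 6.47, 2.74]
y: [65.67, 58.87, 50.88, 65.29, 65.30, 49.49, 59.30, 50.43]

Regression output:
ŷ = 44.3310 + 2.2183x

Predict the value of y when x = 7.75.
ŷ = 61.5228

To predict y for x = 7.75, substitute into the regression equation:

ŷ = 44.3310 + 2.2183 × 7.75
ŷ = 44.3310 + 17.1918
ŷ = 61.5228

This is a point prediction; actual observations scatter around it by roughly the residual standard deviation.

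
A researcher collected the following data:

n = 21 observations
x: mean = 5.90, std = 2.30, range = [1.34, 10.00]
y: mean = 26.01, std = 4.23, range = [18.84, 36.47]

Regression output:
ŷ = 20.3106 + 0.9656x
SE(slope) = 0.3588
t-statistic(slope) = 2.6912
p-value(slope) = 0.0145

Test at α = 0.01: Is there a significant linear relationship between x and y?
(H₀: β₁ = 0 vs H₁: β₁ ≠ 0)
p-value = 0.0145 ≥ α = 0.01, so we fail to reject H₀. The relationship is not significant.

Hypothesis test for the slope coefficient:

H₀: β₁ = 0 (no linear relationship)
H₁: β₁ ≠ 0 (linear relationship exists)

Test statistic: t = β̂₁ / SE(β̂₁) = 0.9656 / 0.3588 = 2.6912

With df = 19, the two-sided p-value for |t| = 2.6912 is 0.0145.

Decision rule: reject H₀ if p-value < α.
p-value = 0.0145 ≥ α = 0.01 → fail to reject H₀.

Conclusion: the linear association between x and y is not significant at the 1% level.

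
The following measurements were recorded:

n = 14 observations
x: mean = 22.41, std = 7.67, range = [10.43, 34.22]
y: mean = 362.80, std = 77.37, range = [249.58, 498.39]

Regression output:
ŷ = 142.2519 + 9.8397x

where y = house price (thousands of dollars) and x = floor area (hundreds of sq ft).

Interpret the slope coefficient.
For each additional hundred sq ft of floor area, predicted house price increases by approximately 9.8397 thousand dollars.

The slope β₁ = 9.8397 gives the rate at which the fitted house price changes with floor area.

Interpretation:
- Floor area up by 1 hundred sq ft → predicted house price increases by 9.8397 thousand dollars
- The effect is assumed constant over the observed range of x (linearity)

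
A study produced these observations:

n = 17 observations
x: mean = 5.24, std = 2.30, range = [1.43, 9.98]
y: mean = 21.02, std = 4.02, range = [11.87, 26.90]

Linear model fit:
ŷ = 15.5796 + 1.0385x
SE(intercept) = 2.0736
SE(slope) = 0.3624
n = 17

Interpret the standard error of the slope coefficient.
SE(slope) = 0.3624 measures the uncertainty in the estimated slope. The coefficient is estimated with moderate precision (SE/|β̂₁| = 34.9%).

SE(β̂₁) = s / √Sxx, where s is the residual standard deviation and Sxx = Σ(x − x̄)². It is the yardstick for how far β̂₁ = 1.0385 could plausibly be from the true slope.

Relative precision:
- SE / |β̂₁| = 0.3624 / 1.0385 = 34.9%
- Rule of thumb (under 20%: precise; 20% to under 50%: moderately precise; 50% or more: imprecise) → moderately precise

Rough 95% range (±2 SE): 1.0385 ± 0.7248 → (0.3137, 1.7633).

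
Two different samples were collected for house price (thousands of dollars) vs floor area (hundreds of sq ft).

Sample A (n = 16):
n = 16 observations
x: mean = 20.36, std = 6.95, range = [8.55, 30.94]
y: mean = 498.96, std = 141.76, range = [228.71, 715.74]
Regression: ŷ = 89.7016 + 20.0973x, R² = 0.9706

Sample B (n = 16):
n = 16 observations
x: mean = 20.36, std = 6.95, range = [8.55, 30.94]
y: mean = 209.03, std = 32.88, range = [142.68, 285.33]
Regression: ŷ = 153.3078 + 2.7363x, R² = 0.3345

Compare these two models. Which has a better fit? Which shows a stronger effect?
Model A has the better fit (R² = 0.9706 vs 0.3345). Model A shows the stronger effect (|β₁| = 20.0973 vs 2.7363).

Model Comparison:

Fit — compare R²:
- Model A: R² = 0.9706 → 97.06% of variance in house price explained
- Model B: R² = 0.3345 → 33.45% of variance in house price explained
- 0.9706 > 0.3345 → Model A has the better fit

Strength of effect — compare |β₁|:
- Model A: β₁ = 20.0973 → predicted house price rises 20.0973 thousand dollars per additional hundred sq ft of floor area
- Model B: β₁ = 2.7363 → predicted house price rises 2.7363 thousand dollars per additional hundred sq ft of floor area
- |20.0973| > |2.7363| → Model A shows the stronger marginal effect

Notes:
- R² measures how tightly points cluster around the line; β₁ measures how steep the line is — they answer different questions.
- A steeper slope doesn't make a better model if the scatter around the line is large.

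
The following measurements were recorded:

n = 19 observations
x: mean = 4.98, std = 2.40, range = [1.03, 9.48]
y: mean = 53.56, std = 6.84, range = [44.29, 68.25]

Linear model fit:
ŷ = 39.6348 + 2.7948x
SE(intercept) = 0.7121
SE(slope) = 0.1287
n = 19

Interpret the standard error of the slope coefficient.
SE(slope) = 0.1287 measures the uncertainty in the estimated slope. The coefficient is estimated precisely (SE/|β̂₁| = 4.6%).

What SE measures:
- The standard error quantifies the sampling variability of the coefficient estimate
- It is the estimated standard deviation of β̂₁ across hypothetical repeated samples of the same size
- Smaller SE → more precise estimate

Relative precision:
- SE / |β̂₁| = 0.1287 / 2.7948 = 4.6%
- Rule of thumb (under 20%: precise; 20% to under 50%: moderately precise; 50% or more: imprecise) → precise

Link to interval estimation: a confidence interval for β₁ is β̂₁ ± t* × 0.1287, so SE sets the half-width per unit of t*.

What drives SE(β̂₁): larger n (here n = 19) → smaller SE.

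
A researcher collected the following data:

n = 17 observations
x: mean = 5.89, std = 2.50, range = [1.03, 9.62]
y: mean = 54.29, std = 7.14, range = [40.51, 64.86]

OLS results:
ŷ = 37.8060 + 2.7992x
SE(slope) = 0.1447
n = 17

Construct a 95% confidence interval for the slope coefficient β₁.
The 95% CI for β₁ is (2.4908, 3.1076)

Confidence interval for the slope:

The 95% CI for β₁ is: β̂₁ ± t*(α/2, n-2) × SE(β̂₁)

Step 1: Find critical t-value
- Confidence level = 0.95
- Degrees of freedom = n - 2 = 17 - 2 = 15
- t*(α/2, 15) = 2.1314

Step 2: Calculate margin of error
Margin = 2.1314 × 0.1447 = 0.3084

Step 3: Construct interval
CI = 2.7992 ± 0.3084
CI = (2.4908, 3.1076)

Interpretation: each one-unit increase in x is associated with a change in mean y of between 2.4908 and 3.1076, with 95% confidence.
Since 0 is outside the interval, a two-sided test at α = 0.05 would reject H₀: β₁ = 0.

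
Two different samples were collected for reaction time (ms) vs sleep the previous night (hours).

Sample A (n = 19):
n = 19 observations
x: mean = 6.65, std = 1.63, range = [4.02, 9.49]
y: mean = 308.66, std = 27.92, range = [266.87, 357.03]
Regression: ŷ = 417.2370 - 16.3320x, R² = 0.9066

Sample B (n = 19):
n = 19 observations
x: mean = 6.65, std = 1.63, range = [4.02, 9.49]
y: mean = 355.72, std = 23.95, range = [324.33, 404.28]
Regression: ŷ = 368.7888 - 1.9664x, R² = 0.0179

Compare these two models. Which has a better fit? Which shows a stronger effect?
Model A has the better fit (R² = 0.9066 vs 0.0179). Model A shows the stronger effect (|β₁| = 16.3320 vs 1.9664).

Model Comparison:

Which explains more variance? (R²)
- Model A: R² = 0.9066 → 90.66% of variance in reaction time explained
- Model B: R² = 0.0179 → 1.79% of variance in reaction time explained
- 0.9066 > 0.0179 → Model A has the better fit

Effect size (slope magnitude):
- Model A: β₁ = -16.3320 → predicted reaction time falls 16.3320 ms per additional hour of sleep
- Model B: β₁ = -1.9664 → predicted reaction time falls 1.9664 ms per additional hour of sleep
- |-16.3320| > |-1.9664| → Model A shows the stronger marginal effect

Note: A better fit (higher R²) doesn't necessarily mean a more important relationship.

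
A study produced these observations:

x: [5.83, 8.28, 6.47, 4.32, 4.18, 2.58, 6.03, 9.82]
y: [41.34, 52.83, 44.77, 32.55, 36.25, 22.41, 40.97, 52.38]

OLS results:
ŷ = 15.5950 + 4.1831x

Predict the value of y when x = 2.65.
ŷ = 26.6802

To predict y for x = 2.65, substitute into the regression equation:

ŷ = 15.5950 + 4.1831 × 2.65
ŷ = 15.5950 + 11.0852
ŷ = 26.6802

This is a point prediction; actual observations scatter around it by roughly the residual standard deviation.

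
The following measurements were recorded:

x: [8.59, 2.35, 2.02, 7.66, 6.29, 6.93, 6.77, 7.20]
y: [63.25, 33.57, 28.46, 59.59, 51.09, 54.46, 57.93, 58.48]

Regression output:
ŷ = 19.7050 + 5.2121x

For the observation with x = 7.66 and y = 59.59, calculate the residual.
Residual = -0.0397

The residual is the difference between the actual value and the predicted value:

Residual = y - ŷ

Step 1: Calculate predicted value
ŷ = 19.7050 + 5.2121 × 7.66
ŷ = 59.6297

Step 2: Calculate residual
Residual = 59.59 - 59.6297
Residual = -0.0397

Sign check: y < ŷ, so the point is below the line and the fit overestimates here.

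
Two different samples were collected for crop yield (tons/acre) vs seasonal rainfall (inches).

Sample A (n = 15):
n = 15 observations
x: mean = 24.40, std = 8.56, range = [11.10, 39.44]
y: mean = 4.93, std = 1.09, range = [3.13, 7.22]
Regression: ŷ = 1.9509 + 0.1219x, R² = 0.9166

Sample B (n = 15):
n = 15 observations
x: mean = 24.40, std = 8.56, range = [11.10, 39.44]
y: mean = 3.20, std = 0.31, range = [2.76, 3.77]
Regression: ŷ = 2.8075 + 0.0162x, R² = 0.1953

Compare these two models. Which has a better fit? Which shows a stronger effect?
Model A has the better fit (R² = 0.9166 vs 0.1953). Model A shows the stronger effect (|β₁| = 0.1219 vs 0.0162).

Model Comparison:

Goodness of fit (R²):
- Model A: R² = 0.9166 → 91.66% of variance in crop yield explained
- Model B: R² = 0.1953 → 19.53% of variance in crop yield explained
- 0.9166 > 0.1953 → Model A has the better fit

Strength of effect — compare |β₁|:
- Model A: β₁ = 0.1219 → predicted crop yield rises 0.1219 tons/acre per additional inch of rainfall
- Model B: β₁ = 0.0162 → predicted crop yield rises 0.0162 tons/acre per additional inch of rainfall
- |0.1219| > |0.0162| → Model A shows the stronger marginal effect

Notes:
- R² measures how tightly points cluster around the line; β₁ measures how steep the line is — they answer different questions.
- A better fit (higher R²) doesn't necessarily mean a more important relationship.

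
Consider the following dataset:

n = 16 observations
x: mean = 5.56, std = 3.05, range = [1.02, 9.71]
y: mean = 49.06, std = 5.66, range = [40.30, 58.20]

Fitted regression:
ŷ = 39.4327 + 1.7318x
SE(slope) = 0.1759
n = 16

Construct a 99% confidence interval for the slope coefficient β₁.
The 99% CI for β₁ is (1.2082, 2.2554)

Confidence interval for the slope:

The 99% CI for β₁ is: β̂₁ ± t*(α/2, n-2) × SE(β̂₁)

Step 1: Find critical t-value
- Confidence level = 0.99
- Degrees of freedom = n - 2 = 16 - 2 = 14
- t*(α/2, 14) = 2.9768

Step 2: Calculate margin of error
Margin = 2.9768 × 0.1759 = 0.5236

Step 3: Construct interval
CI = 1.7318 ± 0.5236
CI = (1.2082, 2.2554)

Interpretation: intervals built this way capture the true β₁ in 99% of repeated samples; here the plausible range for the per-unit effect of x on y is 1.2082 to 2.2554.
Both endpoints are positive, so the data support a genuinely positive slope at this confidence level.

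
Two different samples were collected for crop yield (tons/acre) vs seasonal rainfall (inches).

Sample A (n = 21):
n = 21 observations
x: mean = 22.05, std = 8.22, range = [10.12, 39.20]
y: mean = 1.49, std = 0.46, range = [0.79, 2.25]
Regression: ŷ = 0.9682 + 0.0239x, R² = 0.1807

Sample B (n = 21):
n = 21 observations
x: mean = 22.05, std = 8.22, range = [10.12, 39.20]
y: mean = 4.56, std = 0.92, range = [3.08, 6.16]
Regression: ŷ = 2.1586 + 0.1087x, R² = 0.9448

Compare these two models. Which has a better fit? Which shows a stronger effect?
Model B has the better fit (R² = 0.9448 vs 0.1807). Model B shows the stronger effect (|β₁| = 0.1087 vs 0.0239).

Model Comparison:

Fit — compare R²:
- Model A: R² = 0.1807 → 18.07% of variance in crop yield explained
- Model B: R² = 0.9448 → 94.48% of variance in crop yield explained
- 0.9448 > 0.1807 → Model B has the better fit

Strength of effect — compare |β₁|:
- Model A: β₁ = 0.0239 → predicted crop yield rises 0.0239 tons/acre per additional inch of rainfall
- Model B: β₁ = 0.1087 → predicted crop yield rises 0.1087 tons/acre per additional inch of rainfall
- |0.0239| < |0.1087| → Model B shows the stronger marginal effect

Notes:
- R² measures how tightly points cluster around the line; β₁ measures how steep the line is — they answer different questions.
- A better fit (higher R²) doesn't necessarily mean a more important relationship.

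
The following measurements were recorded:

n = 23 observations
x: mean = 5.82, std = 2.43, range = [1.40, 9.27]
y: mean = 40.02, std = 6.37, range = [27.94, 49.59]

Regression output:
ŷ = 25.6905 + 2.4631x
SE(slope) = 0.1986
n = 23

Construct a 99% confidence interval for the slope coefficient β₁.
The 99% CI for β₁ is (1.9008, 3.0254)

Confidence interval for the slope:

The 99% CI for β₁ is: β̂₁ ± t*(α/2, n-2) × SE(β̂₁)

Step 1: Find critical t-value
- Confidence level = 0.99
- Degrees of freedom = n - 2 = 23 - 2 = 21
- t*(α/2, 21) = 2.8314

Step 2: Calculate margin of error
Margin = 2.8314 × 0.1986 = 0.5623

Step 3: Construct interval
CI = 2.4631 ± 0.5623
CI = (1.9008, 3.0254)

Interpretation: each one-unit increase in x is associated with a change in mean y of between 1.9008 and 3.0254, with 99% confidence.
Since 0 is outside the interval, a two-sided test at α = 0.01 would reject H₀: β₁ = 0.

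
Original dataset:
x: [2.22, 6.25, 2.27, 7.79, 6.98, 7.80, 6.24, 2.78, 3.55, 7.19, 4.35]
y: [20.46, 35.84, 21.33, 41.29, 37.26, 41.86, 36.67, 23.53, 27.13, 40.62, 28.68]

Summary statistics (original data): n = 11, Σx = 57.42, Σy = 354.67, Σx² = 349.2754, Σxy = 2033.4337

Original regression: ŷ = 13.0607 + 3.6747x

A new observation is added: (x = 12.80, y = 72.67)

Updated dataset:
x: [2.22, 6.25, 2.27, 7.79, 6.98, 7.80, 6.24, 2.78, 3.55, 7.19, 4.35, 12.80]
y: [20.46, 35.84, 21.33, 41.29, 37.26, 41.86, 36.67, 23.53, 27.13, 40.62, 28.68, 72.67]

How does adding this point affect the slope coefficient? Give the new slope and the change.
New slope β₁ = 4.5294 versus 3.6747 before: a change of +0.8547 (+23.3%).

The new point has HIGH LEVERAGE: x = 12.80 is far from the original mean x̄ = 57.42/11 ≈ 5.22 (original range [2.22, 7.80]).

Step 1: Update the sums with the new point (n goes from 11 to 12)
Σx  = 57.42 + 12.80 = 70.22
Σy  = 354.67 + 72.67 = 427.34
Σx² = 349.2754 + 12.80² = 349.2754 + 163.8400 = 513.1154
Σxy = 2033.4337 + 12.80×72.67 = 2033.4337 + 930.1760 = 2963.6097

Step 2: Recompute the slope with b₁ = (nΣxy − ΣxΣy) / (nΣx² − (Σx)²)
Numerator   = 12×2963.6097 − 70.22×427.34 = 35563.3164 − 30007.8148 = 5555.5016
Denominator = 12×513.1154 − 70.22² = 6157.3848 − 4930.8484 = 1226.5364
b₁(new) = 5555.5016 / 1226.5364 = 4.5294

(Same formula on the original sums: (11×2033.4337 − 57.42×354.67) / (11×349.2754 − 57.42²) = 2002.6193 / 544.9730 = 3.6747, matching the given fit.)

Step 3: Change in slope
Δβ₁ = 4.5294 − 3.6747 = +0.8547
Relative change = +0.8547 / 3.6747 × 100% = +23.3%
→ the slope increases when the point is added.

A high-leverage point only changes the slope if it is off the original line; here y = 72.67 is above the original trend, so the slope increases.
In practice: check such a point for data-entry or measurement error; examine leverage (hᵢ) and Cook's distance rather than deleting it automatically.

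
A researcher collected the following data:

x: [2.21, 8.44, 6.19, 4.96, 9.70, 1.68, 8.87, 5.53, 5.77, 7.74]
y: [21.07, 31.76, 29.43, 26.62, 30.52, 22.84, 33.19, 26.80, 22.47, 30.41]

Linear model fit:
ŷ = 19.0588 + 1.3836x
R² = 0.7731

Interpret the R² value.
About 77.31% of the variability in y is accounted for by the regression on x (R² = 0.7731) — a strong linear fit.

R² = 1 − SS_res/SS_tot compares the residual scatter to the total scatter of y about its mean.

Here R² = 0.7731:
- Explained: 77.31% of the variation in y
- Unexplained (residual): 100% − 77.31% = 22.69%
- Rule of thumb (below 0.3 weak; 0.3 to below 0.7 moderate; 0.7 and above strong) → strong

Calculation: R² = 1 − (SS_res / SS_tot), where SS_res is the sum of squared residuals and SS_tot the total sum of squares.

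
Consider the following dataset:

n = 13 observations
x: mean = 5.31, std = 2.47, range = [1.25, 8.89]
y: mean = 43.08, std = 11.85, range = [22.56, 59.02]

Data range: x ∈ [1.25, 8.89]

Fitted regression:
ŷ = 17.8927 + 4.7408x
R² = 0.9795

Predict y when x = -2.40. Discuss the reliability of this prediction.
ŷ = 6.5148 (extrapolation — x = -2.40 lies outside [1.25, 8.89], so reliability is low).

Prediction calculation:
ŷ = 17.8927 + 4.7408 × (-2.40)
ŷ = 6.5148

Reliability:
- Data range: x ∈ [1.25, 8.89]
- Prediction point: x = -2.40 is 3.65 units below the observed range → this is EXTRAPOLATION, not interpolation

Why that matters here:
- R² describes fit only over the sampled x values; it says nothing about behaviour beyond them
- There are no observations near this x to validate the fitted line there
- Real relationships often flatten, saturate, or turn nonlinear at extremes

Report the number if required, but flag clearly that it is an extrapolation.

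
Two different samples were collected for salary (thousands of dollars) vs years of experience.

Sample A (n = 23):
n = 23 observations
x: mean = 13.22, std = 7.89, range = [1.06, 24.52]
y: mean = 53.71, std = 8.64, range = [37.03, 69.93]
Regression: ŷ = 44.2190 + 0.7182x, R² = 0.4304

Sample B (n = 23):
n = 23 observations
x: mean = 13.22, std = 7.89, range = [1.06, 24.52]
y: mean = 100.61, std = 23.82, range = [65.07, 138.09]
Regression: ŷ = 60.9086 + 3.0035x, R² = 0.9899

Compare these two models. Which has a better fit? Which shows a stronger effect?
Model B has the better fit (R² = 0.9899 vs 0.4304). Model B shows the stronger effect (|β₁| = 3.0035 vs 0.7182).

Model Comparison:

Goodness of fit (R²):
- Model A: R² = 0.4304 → 43.04% of variance in salary explained
- Model B: R² = 0.9899 → 98.99% of variance in salary explained
- 0.9899 > 0.4304 → Model B has the better fit

Strength of effect — compare |β₁|:
- Model A: β₁ = 0.7182 → predicted salary rises 0.7182 thousand dollars per additional year of experience
- Model B: β₁ = 3.0035 → predicted salary rises 3.0035 thousand dollars per additional year of experience
- |0.7182| < |3.0035| → Model B shows the stronger marginal effect

Notes:
- R² measures how tightly points cluster around the line; β₁ measures how steep the line is — they answer different questions.
- The two samples could reflect different populations, time periods, or measurement quality.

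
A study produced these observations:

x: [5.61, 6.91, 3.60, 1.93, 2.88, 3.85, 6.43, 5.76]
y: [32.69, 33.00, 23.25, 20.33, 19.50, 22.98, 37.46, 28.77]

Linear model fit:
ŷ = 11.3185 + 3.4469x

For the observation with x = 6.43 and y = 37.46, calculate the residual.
Residual = 3.9779

The residual is the difference between the actual value and the predicted value:

Residual = y - ŷ

Step 1: Calculate predicted value
ŷ = 11.3185 + 3.4469 × 6.43
ŷ = 33.4821

Step 2: Calculate residual
Residual = 37.46 - 33.4821
Residual = 3.9779

Sign check: y > ŷ, so the point is above the line and the fit underestimates here.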